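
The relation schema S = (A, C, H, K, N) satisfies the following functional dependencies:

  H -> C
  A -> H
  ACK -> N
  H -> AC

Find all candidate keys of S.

Attribute K never appears on the right-hand side of any dependency, so K must belong to every candidate key.
{K}⁺ = {K}, which is not all of the schema, so we must add further attributes.
{A, K}⁺: A→H adds H; H→AC adds C; ACK→N adds N → {A, C, H, K, N}.
{H, K}⁺: H→C adds C; H→AC adds A; ACK→N adds N → {A, C, H, K, N}.

{A, K}, {H, K}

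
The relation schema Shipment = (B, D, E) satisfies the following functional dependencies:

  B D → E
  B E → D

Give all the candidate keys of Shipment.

Attribute B never appears on the right-hand side of any dependency, so B must belong to every candidate key.
{B}⁺ = {B}, which is not all of the schema, so we must add further attributes.
{B, D}⁺: BD→E adds E → {B, D, E}. Minimal: {D}⁺ = {D}; {B}⁺ = {B} — none reach the full schema.
{B, E}⁺: BE→D adds D → {B, D, E}. Minimal: {E}⁺ = {E}; {B}⁺ = {B} — none reach the full schema.

{B, D}, {B, E}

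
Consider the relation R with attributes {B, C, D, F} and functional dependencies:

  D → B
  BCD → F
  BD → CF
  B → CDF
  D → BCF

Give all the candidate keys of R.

{B}⁺: B→CDF adds C, D, F → {B, C, D, F}.
{D}⁺: D→B adds B; BD→CF adds C, F → {B, C, D, F}.
Any other superkey contains one of these as a subset, so there are no further candidate keys.

B; D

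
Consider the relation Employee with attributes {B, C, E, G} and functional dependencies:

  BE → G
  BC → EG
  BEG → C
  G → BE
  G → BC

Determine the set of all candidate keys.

{G}; {B, C}; {B, E}

{G}⁺: G→BE adds B, E; G→BC adds C → {B, C, E, G}.
{B, C}⁺: BC→EG adds E, G → {B, C, E, G}.
{B, E}⁺: BE→G adds G; BEG→C adds C → {B, C, E, G}.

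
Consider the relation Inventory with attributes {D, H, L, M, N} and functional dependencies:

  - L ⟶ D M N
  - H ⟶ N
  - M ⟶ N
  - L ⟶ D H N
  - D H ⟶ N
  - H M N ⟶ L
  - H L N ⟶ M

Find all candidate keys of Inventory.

{L}⁺: L→DMN adds D, M, N; L→DHN adds H → {D, H, L, M, N}.
{H, M}⁺: H→N adds N; HMN→L adds L; L→DMN adds D → {D, H, L, M, N}. Minimal: {M}⁺ = {M, N}; {H}⁺ = {H, N} — none reach the full schema.

L, HM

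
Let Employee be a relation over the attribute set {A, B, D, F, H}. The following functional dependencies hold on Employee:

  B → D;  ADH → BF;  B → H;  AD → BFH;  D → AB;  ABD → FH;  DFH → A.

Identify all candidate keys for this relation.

B; D

{B}⁺: B→D adds D; B→H adds H; D→AB adds A; ABD→FH adds F → {A, B, D, F, H}.
{D}⁺: D→AB adds A, B; ABD→FH adds F, H → {A, B, D, F, H}.
Any other superkey contains one of these as a subset, so there are no further candidate keys.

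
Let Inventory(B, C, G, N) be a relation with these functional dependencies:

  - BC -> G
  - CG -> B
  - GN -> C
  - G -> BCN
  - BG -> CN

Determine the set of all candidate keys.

{G}⁺: G→BCN adds B, C, N → {B, C, G, N}.
{B, C}⁺: BC→G adds G; G→BCN adds N → {B, C, G, N}. Minimal: {C}⁺ = {C}; {B}⁺ = {B} — none reach the full schema.

{G}, {B, C}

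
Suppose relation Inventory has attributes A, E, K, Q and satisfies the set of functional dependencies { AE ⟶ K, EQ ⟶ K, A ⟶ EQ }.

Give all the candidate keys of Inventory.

{A}⁺: A→EQ adds E, Q; AE→K adds K → {A, E, K, Q}.
No other minimal superkey exists.

{A}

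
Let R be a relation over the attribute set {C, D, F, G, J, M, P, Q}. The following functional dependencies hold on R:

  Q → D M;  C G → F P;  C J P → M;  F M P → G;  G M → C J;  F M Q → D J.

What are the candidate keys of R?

{G, Q}, {F, P, Q}

Attribute Q never appears on the right-hand side of any dependency, so Q must belong to every candidate key.
{Q}⁺ = {D, M, Q}, which is not all of the schema, so we must add further attributes.
{G, Q}⁺: Q→DM adds D, M; GM→CJ adds C, J; CG→FP adds F, P → {C, D, F, G, J, M, P, Q}. Minimal: {Q}⁺ = {D, M, Q}; {G}⁺ = {G} — none reach the full schema.
{F, P, Q}⁺: Q→DM adds D, M; FMP→G adds G; GM→CJ adds C, J → {C, D, F, G, J, M, P, Q}. Minimal: {P, Q}⁺ = {D, M, P, Q}; {F, Q}⁺ = {D, F, J, M, Q}; {F, P}⁺ = {F, P} — none reach the full schema.
Any other superkey contains one of these as a subset, so there are no further candidate keys.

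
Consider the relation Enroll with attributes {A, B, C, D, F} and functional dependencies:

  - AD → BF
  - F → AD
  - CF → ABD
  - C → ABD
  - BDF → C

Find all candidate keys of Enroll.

(C), (F), (A, D)

{C}⁺: C→ABD adds A, B, D; AD→BF adds F → {A, B, C, D, F}.
{F}⁺: F→AD adds A, D; AD→BF adds B; BDF→C adds C → {A, B, C, D, F}.
{A, D}⁺: AD→BF adds B, F; BDF→C adds C → {A, B, C, D, F}.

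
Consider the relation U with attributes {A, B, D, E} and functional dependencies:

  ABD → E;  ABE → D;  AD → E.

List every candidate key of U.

(A, B, D), (A, B, E)

Attributes A, B never appear on any right-hand side, so every candidate key must contain {A, B}.
{A, B}⁺ = {A, B}, which is not all of the schema, so we must add further attributes.
{A, B, D}⁺: ABD→E adds E → {A, B, D, E}. Minimal: {B, D}⁺ = {B, D}; {A, D}⁺ = {A, D, E}; {A, B}⁺ = {A, B} — none reach the full schema.
{A, B, E}⁺: ABE→D adds D → {A, B, D, E}. Minimal: {B, E}⁺ = {B, E}; {A, E}⁺ = {A, E}; {A, B}⁺ = {A, B} — none reach the full schema.
Any other superkey contains one of these as a subset, so there are no further candidate keys.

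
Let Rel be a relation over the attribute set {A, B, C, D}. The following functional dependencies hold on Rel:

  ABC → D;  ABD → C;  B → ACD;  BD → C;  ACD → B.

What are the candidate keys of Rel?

{B}⁺: B→ACD adds A, C, D → {A, B, C, D}.
{A, C, D}⁺: ACD→B adds B → {A, B, C, D}. Minimal: {C, D}⁺ = {C, D}; {A, D}⁺ = {A, D}; {A, C}⁺ = {A, C} — none reach the full schema.
Any other superkey contains one of these as a subset, so there are no further candidate keys.

{B}, {A, C, D}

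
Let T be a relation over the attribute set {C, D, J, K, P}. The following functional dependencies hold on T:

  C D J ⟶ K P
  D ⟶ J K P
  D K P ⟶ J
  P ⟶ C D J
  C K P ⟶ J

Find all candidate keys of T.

{D}⁺: D→JKP adds J, K, P; P→CDJ adds C → {C, D, J, K, P}.
{P}⁺: P→CDJ adds C, D, J; CDJ→KP adds K → {C, D, J, K, P}.

D, P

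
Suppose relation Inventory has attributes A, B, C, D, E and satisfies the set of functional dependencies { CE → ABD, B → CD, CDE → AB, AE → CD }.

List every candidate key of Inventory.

{A, E}, {B, E}, {C, E}

{A, E}⁺: AE→CD adds C, D; CE→ABD adds B → {A, B, C, D, E}. Minimal: {E}⁺ = {E}; {A}⁺ = {A} — none reach the full schema.
{B, E}⁺: B→CD adds C, D; CDE→AB adds A → {A, B, C, D, E}. Minimal: {E}⁺ = {E}; {B}⁺ = {B, C, D} — none reach the full schema.
{C, E}⁺: CE→ABD adds A, B, D → {A, B, C, D, E}. Minimal: {E}⁺ = {E}; {C}⁺ = {C} — none reach the full schema.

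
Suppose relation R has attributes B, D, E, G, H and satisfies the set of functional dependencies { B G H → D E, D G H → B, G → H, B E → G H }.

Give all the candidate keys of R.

{B, E}⁺: BE→GH adds G, H; BGH→DE adds D → {B, D, E, G, H}.
{B, G}⁺: G→H adds H; BGH→DE adds D, E → {B, D, E, G, H}.
{D, G}⁺: G→H adds H; DGH→B adds B; BGH→DE adds E → {B, D, E, G, H}.
Any other superkey contains one of these as a subset, so there are no further candidate keys.

{B, E}, {B, G}, {D, G}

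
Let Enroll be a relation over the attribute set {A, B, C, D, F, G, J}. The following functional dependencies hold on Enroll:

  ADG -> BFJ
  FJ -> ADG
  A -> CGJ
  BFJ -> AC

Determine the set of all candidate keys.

(A, D); (A, F); (F, J)

{A, D}⁺: A→CGJ adds C, G, J; ADG→BFJ adds B, F → {A, B, C, D, F, G, J}.
{A, F}⁺: A→CGJ adds C, G, J; FJ→ADG adds D; ADG→BFJ adds B → {A, B, C, D, F, G, J}.
{F, J}⁺: FJ→ADG adds A, D, G; A→CGJ adds C; ADG→BFJ adds B → {A, B, C, D, F, G, J}.
Any other superkey contains one of these as a subset, so there are no further candidate keys.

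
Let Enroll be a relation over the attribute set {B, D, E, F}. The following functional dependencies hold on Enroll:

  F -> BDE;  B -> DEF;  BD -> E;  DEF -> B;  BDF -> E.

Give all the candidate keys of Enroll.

{B}⁺: B→DEF adds D, E, F → {B, D, E, F}.
{F}⁺: F→BDE adds B, D, E → {B, D, E, F}.
Any other superkey contains one of these as a subset, so there are no further candidate keys.

B, F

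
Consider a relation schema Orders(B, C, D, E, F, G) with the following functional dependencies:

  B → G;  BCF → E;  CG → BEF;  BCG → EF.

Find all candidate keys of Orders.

(B, C, D), (C, D, G)

Attributes C, D never appear on any right-hand side, so every candidate key must contain {C, D}.
{C, D}⁺ = {C, D}, which is not all of the schema, so we must add further attributes.
{B, C, D}⁺: B→G adds G; CG→BEF adds E, F → {B, C, D, E, F, G}.
{C, D, G}⁺: CG→BEF adds B, E, F → {B, C, D, E, F, G}.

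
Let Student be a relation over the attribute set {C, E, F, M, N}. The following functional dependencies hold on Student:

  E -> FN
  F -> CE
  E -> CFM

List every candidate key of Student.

E, F

{E}⁺: E→FN adds F, N; F→CE adds C; E→CFM adds M → {C, E, F, M, N}.
{F}⁺: F→CE adds C, E; E→CFM adds M; E→FN adds N → {C, E, F, M, N}.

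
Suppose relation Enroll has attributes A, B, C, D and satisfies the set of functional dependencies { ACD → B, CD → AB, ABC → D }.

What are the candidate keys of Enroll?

CD, ABC

Attribute C never appears on the right-hand side of any dependency, so C must belong to every candidate key.
{C}⁺ = {C}, which is not all of the schema, so we must add further attributes.
{C, D}⁺: CD→AB adds A, B → {A, B, C, D}. Minimal: {D}⁺ = {D}; {C}⁺ = {C} — none reach the full schema.
{A, B, C}⁺: ABC→D adds D → {A, B, C, D}. Minimal: {B, C}⁺ = {B, C}; {A, C}⁺ = {A, C}; {A, B}⁺ = {A, B} — none reach the full schema.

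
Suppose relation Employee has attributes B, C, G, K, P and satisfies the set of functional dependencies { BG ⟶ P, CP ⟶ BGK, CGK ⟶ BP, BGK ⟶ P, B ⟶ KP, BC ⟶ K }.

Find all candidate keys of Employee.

BC, CP, CGK

Attribute C never appears on the right-hand side of any dependency, so C must belong to every candidate key.
{C}⁺ = {C}, which is not all of the schema, so we must add further attributes.
{B, C}⁺: B→KP adds K, P; CP→BGK adds G → {B, C, G, K, P}. Minimal: {C}⁺ = {C}; {B}⁺ = {B, K, P} — none reach the full schema.
{C, P}⁺: CP→BGK adds B, G, K → {B, C, G, K, P}. Minimal: {P}⁺ = {P}; {C}⁺ = {C} — none reach the full schema.
{C, G, K}⁺: CGK→BP adds B, P → {B, C, G, K, P}. Minimal: {G, K}⁺ = {G, K}; {C, K}⁺ = {C, K}; {C, G}⁺ = {C, G} — none reach the full schema.
Any other superkey contains one of these as a subset, so there are no further candidate keys.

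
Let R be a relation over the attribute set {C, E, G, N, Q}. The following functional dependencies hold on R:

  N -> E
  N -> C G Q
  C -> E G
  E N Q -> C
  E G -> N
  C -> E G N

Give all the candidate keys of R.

{C}⁺: C→EG adds E, G; EG→N adds N; N→CGQ adds Q → {C, E, G, N, Q}.
{N}⁺: N→E adds E; N→CGQ adds C, G, Q → {C, E, G, N, Q}.
{E, G}⁺: EG→N adds N; N→CGQ adds C, Q → {C, E, G, N, Q}. Minimal: {G}⁺ = {G}; {E}⁺ = {E} — none reach the full schema.

(C), (N), (E, G)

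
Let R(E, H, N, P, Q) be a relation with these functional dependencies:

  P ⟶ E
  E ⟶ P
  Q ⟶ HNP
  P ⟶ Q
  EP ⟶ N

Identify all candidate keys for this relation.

(E), (P), (Q)

{E}⁺: E→P adds P; P→Q adds Q; EP→N adds N; Q→HNP adds H → {E, H, N, P, Q}.
{P}⁺: P→E adds E; P→Q adds Q; EP→N adds N; Q→HNP adds H → {E, H, N, P, Q}.
{Q}⁺: Q→HNP adds H, N, P; P→E adds E → {E, H, N, P, Q}.
Any other superkey contains one of these as a subset, so there are no further candidate keys.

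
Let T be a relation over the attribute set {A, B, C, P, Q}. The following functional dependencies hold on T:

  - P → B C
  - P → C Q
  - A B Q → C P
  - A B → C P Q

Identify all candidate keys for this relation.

(A, B); (A, P)

Attribute A never appears on the right-hand side of any dependency, so A must belong to every candidate key.
{A}⁺ = {A}, which is not all of the schema, so we must add further attributes.
{A, B}⁺: AB→CPQ adds C, P, Q → {A, B, C, P, Q}. Minimal: {B}⁺ = {B}; {A}⁺ = {A} — none reach the full schema.
{A, P}⁺: P→BC adds B, C; P→CQ adds Q → {A, B, C, P, Q}. Minimal: {P}⁺ = {B, C, P, Q}; {A}⁺ = {A} — none reach the full schema.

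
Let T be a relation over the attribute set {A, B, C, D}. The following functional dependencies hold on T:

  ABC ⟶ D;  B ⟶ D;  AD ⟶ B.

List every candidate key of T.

{A, B, C}⁺: ABC→D adds D → {A, B, C, D}. Minimal: {B, C}⁺ = {B, C, D}; {A, C}⁺ = {A, C}; {A, B}⁺ = {A, B, D} — none reach the full schema.
{A, C, D}⁺: AD→B adds B → {A, B, C, D}. Minimal: {C, D}⁺ = {C, D}; {A, D}⁺ = {A, B, D}; {A, C}⁺ = {A, C} — none reach the full schema.
Any other superkey contains one of these as a subset, so there are no further candidate keys.

{A, B, C}; {A, C, D}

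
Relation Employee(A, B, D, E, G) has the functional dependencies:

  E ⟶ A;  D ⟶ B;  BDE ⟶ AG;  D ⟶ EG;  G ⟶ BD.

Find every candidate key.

{D}; {G}

{D}⁺: D→B adds B; D→EG adds E, G; E→A adds A → {A, B, D, E, G}.
{G}⁺: G→BD adds B, D; D→EG adds E; E→A adds A → {A, B, D, E, G}.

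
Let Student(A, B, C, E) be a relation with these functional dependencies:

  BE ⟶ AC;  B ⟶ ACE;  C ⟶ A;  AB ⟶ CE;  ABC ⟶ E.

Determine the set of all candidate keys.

{B}

Attribute B never appears on the right-hand side of any dependency, so B must belong to every candidate key.
{B}⁺ = {A, B, C, E}, which is all of the schema, so {B} is the only candidate key.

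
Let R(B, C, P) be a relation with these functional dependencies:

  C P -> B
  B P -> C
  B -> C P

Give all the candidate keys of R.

{B}⁺: B→CP adds C, P → {B, C, P}.
{C, P}⁺: CP→B adds B → {B, C, P}.

{B}; {C, P}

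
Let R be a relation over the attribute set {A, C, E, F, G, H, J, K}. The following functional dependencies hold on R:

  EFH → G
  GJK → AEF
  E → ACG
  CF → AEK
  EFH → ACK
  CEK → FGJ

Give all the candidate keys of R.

CFH; EFH; EHK; GHJK

Attribute H never appears on the right-hand side of any dependency, so H must belong to every candidate key.
{H}⁺ = {H}, which is not all of the schema, so we must add further attributes.
{C, F, H}⁺: CF→AEK adds A, E, K; CEK→FGJ adds G, J → {A, C, E, F, G, H, J, K}. Minimal: {F, H}⁺ = {F, H}; {C, H}⁺ = {C, H}; {C, F}⁺ = {A, C, E, F, G, J, K} — none reach the full schema.
{E, F, H}⁺: EFH→G adds G; E→ACG adds A, C; CF→AEK adds K; CEK→FGJ adds J → {A, C, E, F, G, H, J, K}. Minimal: {F, H}⁺ = {F, H}; {E, H}⁺ = {A, C, E, G, H}; {E, F}⁺ = {A, C, E, F, G, J, K} — none reach the full schema.
{E, H, K}⁺: E→ACG adds A, C, G; CEK→FGJ adds F, J → {A, C, E, F, G, H, J, K}. Minimal: {H, K}⁺ = {H, K}; {E, K}⁺ = {A, C, E, F, G, J, K}; {E, H}⁺ = {A, C, E, G, H} — none reach the full schema.
{G, H, J, K}⁺: GJK→AEF adds A, E, F; E→ACG adds C → {A, C, E, F, G, H, J, K}. Minimal: {H, J, K}⁺ = {H, J, K}; {G, J, K}⁺ = {A, C, E, F, G, J, K}; {G, H, K}⁺ = {G, H, K}; … — none reach the full schema.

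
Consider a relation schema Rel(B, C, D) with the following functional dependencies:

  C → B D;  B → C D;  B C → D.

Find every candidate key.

(B), (C)

{B}⁺: B→CD adds C, D → {B, C, D}.
{C}⁺: C→BD adds B, D → {B, C, D}.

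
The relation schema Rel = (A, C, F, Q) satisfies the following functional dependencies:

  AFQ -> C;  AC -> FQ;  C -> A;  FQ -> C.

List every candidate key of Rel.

{C}⁺: C→A adds A; AC→FQ adds F, Q → {A, C, F, Q}.
{F, Q}⁺: FQ→C adds C; C→A adds A → {A, C, F, Q}. Minimal: {Q}⁺ = {Q}; {F}⁺ = {F} — none reach the full schema.

{C}, {F, Q}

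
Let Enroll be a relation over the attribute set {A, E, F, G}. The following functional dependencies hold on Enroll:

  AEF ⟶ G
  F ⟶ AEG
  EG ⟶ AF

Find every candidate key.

{F}⁺: F→AEG adds A, E, G → {A, E, F, G}.
{E, G}⁺: EG→AF adds A, F → {A, E, F, G}.
Any other superkey contains one of these as a subset, so there are no further candidate keys.

(F), (E, G)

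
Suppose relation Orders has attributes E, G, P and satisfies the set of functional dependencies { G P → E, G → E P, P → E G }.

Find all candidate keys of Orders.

{G}⁺: G→EP adds E, P → {E, G, P}.
{P}⁺: P→EG adds E, G → {E, G, P}.
Any other superkey contains one of these as a subset, so there are no further candidate keys.

{G}, {P}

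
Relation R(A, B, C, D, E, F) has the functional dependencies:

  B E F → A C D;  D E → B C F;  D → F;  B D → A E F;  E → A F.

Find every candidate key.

{B, D}, {B, E}, {D, E}

{B, D}⁺: D→F adds F; BD→AEF adds A, E; BEF→ACD adds C → {A, B, C, D, E, F}. Minimal: {D}⁺ = {D, F}; {B}⁺ = {B} — none reach the full schema.
{B, E}⁺: E→AF adds A, F; BEF→ACD adds C, D → {A, B, C, D, E, F}. Minimal: {E}⁺ = {A, E, F}; {B}⁺ = {B} — none reach the full schema.
{D, E}⁺: DE→BCF adds B, C, F; BD→AEF adds A → {A, B, C, D, E, F}. Minimal: {E}⁺ = {A, E, F}; {D}⁺ = {D, F} — none reach the full schema.
Any other superkey contains one of these as a subset, so there are no further candidate keys.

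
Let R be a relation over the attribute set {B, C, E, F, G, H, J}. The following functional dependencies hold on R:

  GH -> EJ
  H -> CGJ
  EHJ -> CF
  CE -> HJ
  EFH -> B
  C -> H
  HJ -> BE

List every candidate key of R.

{C}⁺: C→H adds H; H→CGJ adds G, J; HJ→BE adds B, E; EHJ→CF adds F → {B, C, E, F, G, H, J}.
{H}⁺: H→CGJ adds C, G, J; HJ→BE adds B, E; EHJ→CF adds F → {B, C, E, F, G, H, J}.

{C}, {H}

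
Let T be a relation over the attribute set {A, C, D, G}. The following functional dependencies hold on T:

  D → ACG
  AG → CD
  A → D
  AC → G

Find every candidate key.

{A}⁺: A→D adds D; D→ACG adds C, G → {A, C, D, G}.
{D}⁺: D→ACG adds A, C, G → {A, C, D, G}.
Any other superkey contains one of these as a subset, so there are no further candidate keys.

A, D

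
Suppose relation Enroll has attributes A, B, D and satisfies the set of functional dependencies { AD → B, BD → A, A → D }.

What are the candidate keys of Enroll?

{A}⁺: A→D adds D; AD→B adds B → {A, B, D}.
{B, D}⁺: BD→A adds A → {A, B, D}.

{A}, {B, D}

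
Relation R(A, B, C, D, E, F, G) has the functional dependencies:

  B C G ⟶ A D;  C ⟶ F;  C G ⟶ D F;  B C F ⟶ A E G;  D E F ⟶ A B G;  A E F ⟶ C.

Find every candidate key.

{B, C}; {C, D, E}; {C, E, G}; {D, E, F}; {A, B, E, F}; {A, E, F, G}

{B, C}⁺: C→F adds F; BCF→AEG adds A, E, G; BCG→AD adds D → {A, B, C, D, E, F, G}. Minimal: {C}⁺ = {C, F}; {B}⁺ = {B} — none reach the full schema.
{C, D, E}⁺: C→F adds F; DEF→ABG adds A, B, G → {A, B, C, D, E, F, G}. Minimal: {D, E}⁺ = {D, E}; {C, E}⁺ = {C, E, F}; {C, D}⁺ = {C, D, F} — none reach the full schema.
{C, E, G}⁺: C→F adds F; CG→DF adds D; DEF→ABG adds A, B → {A, B, C, D, E, F, G}. Minimal: {E, G}⁺ = {E, G}; {C, G}⁺ = {C, D, F, G}; {C, E}⁺ = {C, E, F} — none reach the full schema.
{D, E, F}⁺: DEF→ABG adds A, B, G; AEF→C adds C → {A, B, C, D, E, F, G}. Minimal: {E, F}⁺ = {E, F}; {D, F}⁺ = {D, F}; {D, E}⁺ = {D, E} — none reach the full schema.
{A, B, E, F}⁺: AEF→C adds C; BCF→AEG adds G; BCG→AD adds D → {A, B, C, D, E, F, G}. Minimal: {B, E, F}⁺ = {B, E, F}; {A, E, F}⁺ = {A, C, E, F}; {A, B, F}⁺ = {A, B, F}; … — none reach the full schema.
{A, E, F, G}⁺: AEF→C adds C; CG→DF adds D; DEF→ABG adds B → {A, B, C, D, E, F, G}. Minimal: {E, F, G}⁺ = {E, F, G}; {A, F, G}⁺ = {A, F, G}; {A, E, G}⁺ = {A, E, G}; … — none reach the full schema.
Any other superkey contains one of these as a subset, so there are no further candidate keys.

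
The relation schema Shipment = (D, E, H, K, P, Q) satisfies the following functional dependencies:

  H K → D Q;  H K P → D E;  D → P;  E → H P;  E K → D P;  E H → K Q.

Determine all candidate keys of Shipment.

{E}, {H, K}

{E}⁺: E→HP adds H, P; EH→KQ adds K, Q; HK→DQ adds D → {D, E, H, K, P, Q}.
{H, K}⁺: HK→DQ adds D, Q; D→P adds P; HKP→DE adds E → {D, E, H, K, P, Q}.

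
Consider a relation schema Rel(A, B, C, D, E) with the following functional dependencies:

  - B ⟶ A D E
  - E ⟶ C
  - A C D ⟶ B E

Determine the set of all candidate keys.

(B), (A, C, D), (A, D, E)

{B}⁺: B→ADE adds A, D, E; E→C adds C → {A, B, C, D, E}.
{A, C, D}⁺: ACD→BE adds B, E → {A, B, C, D, E}.
{A, D, E}⁺: E→C adds C; ACD→BE adds B → {A, B, C, D, E}.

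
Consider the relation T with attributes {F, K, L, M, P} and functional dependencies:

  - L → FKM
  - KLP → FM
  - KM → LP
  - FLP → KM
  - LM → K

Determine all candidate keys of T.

L, KM

{L}⁺: L→FKM adds F, K, M; KM→LP adds P → {F, K, L, M, P}.
{K, M}⁺: KM→LP adds L, P; L→FKM adds F → {F, K, L, M, P}. Minimal: {M}⁺ = {M}; {K}⁺ = {K} — none reach the full schema.
Any other superkey contains one of these as a subset, so there are no further candidate keys.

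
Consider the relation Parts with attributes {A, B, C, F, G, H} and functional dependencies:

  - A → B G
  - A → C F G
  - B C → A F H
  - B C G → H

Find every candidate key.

{A}⁺: A→BG adds B, G; A→CFG adds C, F; BC→AFH adds H → {A, B, C, F, G, H}.
{B, C}⁺: BC→AFH adds A, F, H; A→BG adds G → {A, B, C, F, G, H}. Minimal: {C}⁺ = {C}; {B}⁺ = {B} — none reach the full schema.
Any other superkey contains one of these as a subset, so there are no further candidate keys.

{A}, {B, C}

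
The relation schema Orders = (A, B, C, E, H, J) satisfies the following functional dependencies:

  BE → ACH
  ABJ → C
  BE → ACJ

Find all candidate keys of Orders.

Attributes B, E never appear on any right-hand side, so every candidate key must contain {B, E}.
{B, E}⁺ = {A, B, C, E, H, J}, which is all of the schema, so {B, E} is the only candidate key.

{B, E}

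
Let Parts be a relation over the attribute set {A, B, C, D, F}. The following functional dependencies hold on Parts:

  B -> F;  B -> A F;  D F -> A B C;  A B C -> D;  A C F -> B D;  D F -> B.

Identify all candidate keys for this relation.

{B, C}⁺: B→F adds F; B→AF adds A; ABC→D adds D → {A, B, C, D, F}. Minimal: {C}⁺ = {C}; {B}⁺ = {A, B, F} — none reach the full schema.
{B, D}⁺: B→F adds F; B→AF adds A; DF→ABC adds C → {A, B, C, D, F}. Minimal: {D}⁺ = {D}; {B}⁺ = {A, B, F} — none reach the full schema.
{D, F}⁺: DF→ABC adds A, B, C → {A, B, C, D, F}. Minimal: {F}⁺ = {F}; {D}⁺ = {D} — none reach the full schema.
{A, C, F}⁺: ACF→BD adds B, D → {A, B, C, D, F}. Minimal: {C, F}⁺ = {C, F}; {A, F}⁺ = {A, F}; {A, C}⁺ = {A, C} — none reach the full schema.
Any other superkey contains one of these as a subset, so there are no further candidate keys.

BC, BD, DF, ACF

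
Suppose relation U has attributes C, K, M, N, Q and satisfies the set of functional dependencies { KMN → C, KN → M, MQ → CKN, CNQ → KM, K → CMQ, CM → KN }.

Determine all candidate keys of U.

{K}⁺: K→CMQ adds C, M, Q; CM→KN adds N → {C, K, M, N, Q}.
{C, M}⁺: CM→KN adds K, N; K→CMQ adds Q → {C, K, M, N, Q}.
{M, Q}⁺: MQ→CKN adds C, K, N → {C, K, M, N, Q}.
{C, N, Q}⁺: CNQ→KM adds K, M → {C, K, M, N, Q}.

{K}; {C, M}; {M, Q}; {C, N, Q}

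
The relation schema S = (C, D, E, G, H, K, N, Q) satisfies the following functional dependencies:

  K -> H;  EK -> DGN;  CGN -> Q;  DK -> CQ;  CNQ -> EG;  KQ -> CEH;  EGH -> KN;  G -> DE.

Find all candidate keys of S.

{D, K}, {E, K}, {G, H}, {G, K}, {K, Q}, {C, H, N, Q}

{D, K}⁺: K→H adds H; DK→CQ adds C, Q; KQ→CEH adds E; EK→DGN adds G, N → {C, D, E, G, H, K, N, Q}. Minimal: {K}⁺ = {H, K}; {D}⁺ = {D} — none reach the full schema.
{E, K}⁺: K→H adds H; EK→DGN adds D, G, N; DK→CQ adds C, Q → {C, D, E, G, H, K, N, Q}. Minimal: {K}⁺ = {H, K}; {E}⁺ = {E} — none reach the full schema.
{G, H}⁺: G→DE adds D, E; EGH→KN adds K, N; DK→CQ adds C, Q → {C, D, E, G, H, K, N, Q}. Minimal: {H}⁺ = {H}; {G}⁺ = {D, E, G} — none reach the full schema.
{G, K}⁺: K→H adds H; G→DE adds D, E; EK→DGN adds N; DK→CQ adds C, Q → {C, D, E, G, H, K, N, Q}. Minimal: {K}⁺ = {H, K}; {G}⁺ = {D, E, G} — none reach the full schema.
{K, Q}⁺: K→H adds H; KQ→CEH adds C, E; EK→DGN adds D, G, N → {C, D, E, G, H, K, N, Q}. Minimal: {Q}⁺ = {Q}; {K}⁺ = {H, K} — none reach the full schema.
{C, H, N, Q}⁺: CNQ→EG adds E, G; EGH→KN adds K; G→DE adds D → {C, D, E, G, H, K, N, Q}. Minimal: {H, N, Q}⁺ = {H, N, Q}; {C, N, Q}⁺ = {C, D, E, G, N, Q}; {C, H, Q}⁺ = {C, H, Q}; … — none reach the full schema.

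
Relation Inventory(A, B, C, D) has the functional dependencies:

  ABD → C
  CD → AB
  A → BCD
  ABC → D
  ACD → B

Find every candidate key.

(A), (C, D)

{A}⁺: A→BCD adds B, C, D → {A, B, C, D}.
{C, D}⁺: CD→AB adds A, B → {A, B, C, D}. Minimal: {D}⁺ = {D}; {C}⁺ = {C} — none reach the full schema.
Any other superkey contains one of these as a subset, so there are no further candidate keys.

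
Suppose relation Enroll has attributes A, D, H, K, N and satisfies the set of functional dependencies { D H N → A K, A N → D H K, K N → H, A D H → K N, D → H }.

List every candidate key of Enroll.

{A, D}⁺: D→H adds H; ADH→KN adds K, N → {A, D, H, K, N}.
{A, N}⁺: AN→DHK adds D, H, K → {A, D, H, K, N}.
{D, N}⁺: D→H adds H; DHN→AK adds A, K → {A, D, H, K, N}.

{A, D}, {A, N}, {D, N}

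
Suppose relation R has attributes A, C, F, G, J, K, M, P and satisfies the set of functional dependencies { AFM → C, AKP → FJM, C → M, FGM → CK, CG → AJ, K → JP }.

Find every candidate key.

Attribute G never appears on the right-hand side of any dependency, so G must belong to every candidate key.
{G}⁺ = {G}, which is not all of the schema, so we must add further attributes.
{A, G, K}⁺: K→JP adds J, P; AKP→FJM adds F, M; FGM→CK adds C → {A, C, F, G, J, K, M, P}. Minimal: {G, K}⁺ = {G, J, K, P}; {A, K}⁺ = {A, C, F, J, K, M, P}; {A, G}⁺ = {A, G} — none reach the full schema.
{C, F, G}⁺: C→M adds M; FGM→CK adds K; CG→AJ adds A, J; K→JP adds P → {A, C, F, G, J, K, M, P}. Minimal: {F, G}⁺ = {F, G}; {C, G}⁺ = {A, C, G, J, M}; {C, F}⁺ = {C, F, M} — none reach the full schema.
{C, G, K}⁺: C→M adds M; CG→AJ adds A, J; K→JP adds P; AKP→FJM adds F → {A, C, F, G, J, K, M, P}. Minimal: {G, K}⁺ = {G, J, K, P}; {C, K}⁺ = {C, J, K, M, P}; {C, G}⁺ = {A, C, G, J, M} — none reach the full schema.
{F, G, M}⁺: FGM→CK adds C, K; CG→AJ adds A, J; K→JP adds P → {A, C, F, G, J, K, M, P}. Minimal: {G, M}⁺ = {G, M}; {F, M}⁺ = {F, M}; {F, G}⁺ = {F, G} — none reach the full schema.
Any other superkey contains one of these as a subset, so there are no further candidate keys.

(A, G, K), (C, F, G), (C, G, K), (F, G, M)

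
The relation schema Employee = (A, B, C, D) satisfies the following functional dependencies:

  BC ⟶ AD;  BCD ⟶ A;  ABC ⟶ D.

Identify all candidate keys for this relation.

BC

Attributes B, C never appear on any right-hand side, so every candidate key must contain {B, C}.
{B, C}⁺ = {A, B, C, D}, which is all of the schema, so {B, C} is the only candidate key.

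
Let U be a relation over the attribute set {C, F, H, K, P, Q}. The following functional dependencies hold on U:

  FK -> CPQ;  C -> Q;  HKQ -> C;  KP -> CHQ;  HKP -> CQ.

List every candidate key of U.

{F, K}

Attributes F, K never appear on any right-hand side, so every candidate key must contain {F, K}.
{F, K}⁺ = {C, F, H, K, P, Q}, which is all of the schema, so {F, K} is the only candidate key.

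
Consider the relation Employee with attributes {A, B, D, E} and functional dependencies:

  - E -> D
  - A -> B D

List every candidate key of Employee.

{A, E}

Attributes A, E never appear on any right-hand side, so every candidate key must contain {A, E}.
{A, E}⁺ = {A, B, D, E}, which is all of the schema, so {A, E} is the only candidate key.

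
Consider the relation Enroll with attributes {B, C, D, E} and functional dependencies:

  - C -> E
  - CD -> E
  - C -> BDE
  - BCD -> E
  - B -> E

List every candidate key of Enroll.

C

Attribute C never appears on the right-hand side of any dependency, so C must belong to every candidate key.
{C}⁺ = {B, C, D, E}, which is all of the schema, so {C} is the only candidate key.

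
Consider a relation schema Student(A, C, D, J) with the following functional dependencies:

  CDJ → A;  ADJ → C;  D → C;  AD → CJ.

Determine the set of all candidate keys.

(A, D), (D, J)

Attribute D never appears on the right-hand side of any dependency, so D must belong to every candidate key.
{D}⁺ = {C, D}, which is not all of the schema, so we must add further attributes.
{A, D}⁺: D→C adds C; AD→CJ adds J → {A, C, D, J}. Minimal: {D}⁺ = {C, D}; {A}⁺ = {A} — none reach the full schema.
{D, J}⁺: D→C adds C; CDJ→A adds A → {A, C, D, J}. Minimal: {J}⁺ = {J}; {D}⁺ = {C, D} — none reach the full schema.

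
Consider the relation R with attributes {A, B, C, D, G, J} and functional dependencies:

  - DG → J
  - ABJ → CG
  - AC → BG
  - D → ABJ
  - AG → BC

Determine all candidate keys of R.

{D}

Attribute D never appears on the right-hand side of any dependency, so D must belong to every candidate key.
{D}⁺ = {A, B, C, D, G, J}, which is all of the schema, so {D} is the only candidate key.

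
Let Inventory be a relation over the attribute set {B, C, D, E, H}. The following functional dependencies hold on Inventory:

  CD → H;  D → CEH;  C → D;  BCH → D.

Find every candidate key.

(B, C), (B, D)

Attribute B never appears on the right-hand side of any dependency, so B must belong to every candidate key.
{B}⁺ = {B}, which is not all of the schema, so we must add further attributes.
{B, C}⁺: C→D adds D; CD→H adds H; D→CEH adds E → {B, C, D, E, H}.
{B, D}⁺: D→CEH adds C, E, H → {B, C, D, E, H}.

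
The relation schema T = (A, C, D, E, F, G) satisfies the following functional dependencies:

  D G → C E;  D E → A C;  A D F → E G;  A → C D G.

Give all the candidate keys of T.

{A, F}⁺: A→CDG adds C, D, G; DG→CE adds E → {A, C, D, E, F, G}.
{D, E, F}⁺: DE→AC adds A, C; ADF→EG adds G → {A, C, D, E, F, G}.
{D, F, G}⁺: DG→CE adds C, E; DE→AC adds A → {A, C, D, E, F, G}.

{A, F}; {D, E, F}; {D, F, G}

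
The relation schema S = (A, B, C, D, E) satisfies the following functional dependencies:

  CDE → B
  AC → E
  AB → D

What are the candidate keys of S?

Attributes A, C never appear on any right-hand side, so every candidate key must contain {A, C}.
{A, C}⁺ = {A, C, E}, which is not all of the schema, so we must add further attributes.
{A, B, C}⁺: AC→E adds E; AB→D adds D → {A, B, C, D, E}. Minimal: {B, C}⁺ = {B, C}; {A, C}⁺ = {A, C, E}; {A, B}⁺ = {A, B, D} — none reach the full schema.
{A, C, D}⁺: AC→E adds E; CDE→B adds B → {A, B, C, D, E}. Minimal: {C, D}⁺ = {C, D}; {A, D}⁺ = {A, D}; {A, C}⁺ = {A, C, E} — none reach the full schema.

ABC, ACD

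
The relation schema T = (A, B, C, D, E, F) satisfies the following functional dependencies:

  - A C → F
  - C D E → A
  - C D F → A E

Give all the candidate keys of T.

{A, B, C, D}; {B, C, D, E}; {B, C, D, F}

{A, B, C, D}⁺: AC→F adds F; CDF→AE adds E → {A, B, C, D, E, F}. Minimal: {B, C, D}⁺ = {B, C, D}; {A, C, D}⁺ = {A, C, D, E, F}; {A, B, D}⁺ = {A, B, D}; … — none reach the full schema.
{B, C, D, E}⁺: CDE→A adds A; AC→F adds F → {A, B, C, D, E, F}. Minimal: {C, D, E}⁺ = {A, C, D, E, F}; {B, D, E}⁺ = {B, D, E}; {B, C, E}⁺ = {B, C, E}; … — none reach the full schema.
{B, C, D, F}⁺: CDF→AE adds A, E → {A, B, C, D, E, F}. Minimal: {C, D, F}⁺ = {A, C, D, E, F}; {B, D, F}⁺ = {B, D, F}; {B, C, F}⁺ = {B, C, F}; … — none reach the full schema.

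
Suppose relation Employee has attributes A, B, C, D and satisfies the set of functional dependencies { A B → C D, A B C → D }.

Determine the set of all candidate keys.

Attributes A, B never appear on any right-hand side, so every candidate key must contain {A, B}.
{A, B}⁺ = {A, B, C, D}, which is all of the schema, so {A, B} is the only candidate key.

{A, B}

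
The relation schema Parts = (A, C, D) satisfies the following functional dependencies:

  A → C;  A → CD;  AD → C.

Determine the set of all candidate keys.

{A}

Attribute A never appears on the right-hand side of any dependency, so A must belong to every candidate key.
{A}⁺ = {A, C, D}, which is all of the schema, so {A} is the only candidate key.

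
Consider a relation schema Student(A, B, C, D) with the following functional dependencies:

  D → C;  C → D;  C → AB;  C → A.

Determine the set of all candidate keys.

(C), (D)

{C}⁺: C→D adds D; C→AB adds A, B → {A, B, C, D}.
{D}⁺: D→C adds C; C→AB adds A, B → {A, B, C, D}.
Any other superkey contains one of these as a subset, so there are no further candidate keys.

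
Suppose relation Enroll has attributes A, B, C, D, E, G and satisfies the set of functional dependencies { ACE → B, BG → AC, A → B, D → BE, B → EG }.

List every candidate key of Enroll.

(D)

{D}⁺: D→BE adds B, E; B→EG adds G; BG→AC adds A, C → {A, B, C, D, E, G}.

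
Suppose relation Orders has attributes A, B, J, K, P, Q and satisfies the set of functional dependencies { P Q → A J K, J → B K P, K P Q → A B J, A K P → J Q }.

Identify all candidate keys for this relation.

AJ, JQ, PQ, AKP

{A, J}⁺: J→BKP adds B, K, P; AKP→JQ adds Q → {A, B, J, K, P, Q}.
{J, Q}⁺: J→BKP adds B, K, P; KPQ→ABJ adds A → {A, B, J, K, P, Q}.
{P, Q}⁺: PQ→AJK adds A, J, K; J→BKP adds B → {A, B, J, K, P, Q}.
{A, K, P}⁺: AKP→JQ adds J, Q; J→BKP adds B → {A, B, J, K, P, Q}.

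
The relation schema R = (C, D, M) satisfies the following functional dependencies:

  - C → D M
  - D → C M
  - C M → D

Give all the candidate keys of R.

{C}⁺: C→DM adds D, M → {C, D, M}.
{D}⁺: D→CM adds C, M → {C, D, M}.

(C), (D)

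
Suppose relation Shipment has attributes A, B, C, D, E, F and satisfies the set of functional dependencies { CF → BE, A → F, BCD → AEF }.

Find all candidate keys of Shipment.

{A, C, D}; {B, C, D}; {C, D, F}

Attributes C, D never appear on any right-hand side, so every candidate key must contain {C, D}.
{C, D}⁺ = {C, D}, which is not all of the schema, so we must add further attributes.
{A, C, D}⁺: A→F adds F; CF→BE adds B, E → {A, B, C, D, E, F}. Minimal: {C, D}⁺ = {C, D}; {A, D}⁺ = {A, D, F}; {A, C}⁺ = {A, B, C, E, F} — none reach the full schema.
{B, C, D}⁺: BCD→AEF adds A, E, F → {A, B, C, D, E, F}. Minimal: {C, D}⁺ = {C, D}; {B, D}⁺ = {B, D}; {B, C}⁺ = {B, C} — none reach the full schema.
{C, D, F}⁺: CF→BE adds B, E; BCD→AEF adds A → {A, B, C, D, E, F}. Minimal: {D, F}⁺ = {D, F}; {C, F}⁺ = {B, C, E, F}; {C, D}⁺ = {C, D} — none reach the full schema.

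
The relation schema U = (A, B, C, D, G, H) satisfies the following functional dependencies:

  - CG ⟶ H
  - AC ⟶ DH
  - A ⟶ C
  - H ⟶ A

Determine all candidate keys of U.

Attributes B, G never appear on any right-hand side, so every candidate key must contain {B, G}.
{B, G}⁺ = {B, G}, which is not all of the schema, so we must add further attributes.
{A, B, G}⁺: A→C adds C; CG→H adds H; AC→DH adds D → {A, B, C, D, G, H}. Minimal: {B, G}⁺ = {B, G}; {A, G}⁺ = {A, C, D, G, H}; {A, B}⁺ = {A, B, C, D, H} — none reach the full schema.
{B, C, G}⁺: CG→H adds H; H→A adds A; AC→DH adds D → {A, B, C, D, G, H}. Minimal: {C, G}⁺ = {A, C, D, G, H}; {B, G}⁺ = {B, G}; {B, C}⁺ = {B, C} — none reach the full schema.
{B, G, H}⁺: H→A adds A; A→C adds C; AC→DH adds D → {A, B, C, D, G, H}. Minimal: {G, H}⁺ = {A, C, D, G, H}; {B, H}⁺ = {A, B, C, D, H}; {B, G}⁺ = {B, G} — none reach the full schema.

(A, B, G), (B, C, G), (B, G, H)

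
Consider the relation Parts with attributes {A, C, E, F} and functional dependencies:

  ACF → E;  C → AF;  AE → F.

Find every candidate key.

{C}

Attribute C never appears on the right-hand side of any dependency, so C must belong to every candidate key.
{C}⁺ = {A, C, E, F}, which is all of the schema, so {C} is the only candidate key.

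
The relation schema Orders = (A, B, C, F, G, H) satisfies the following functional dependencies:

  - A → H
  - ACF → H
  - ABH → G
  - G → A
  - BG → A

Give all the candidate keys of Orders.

Attributes B, C, F never appear on any right-hand side, so every candidate key must contain {B, C, F}.
{B, C, F}⁺ = {B, C, F}, which is not all of the schema, so we must add further attributes.
{A, B, C, F}⁺: A→H adds H; ABH→G adds G → {A, B, C, F, G, H}. Minimal: {B, C, F}⁺ = {B, C, F}; {A, C, F}⁺ = {A, C, F, H}; {A, B, F}⁺ = {A, B, F, G, H}; … — none reach the full schema.
{B, C, F, G}⁺: G→A adds A; A→H adds H → {A, B, C, F, G, H}. Minimal: {C, F, G}⁺ = {A, C, F, G, H}; {B, F, G}⁺ = {A, B, F, G, H}; {B, C, G}⁺ = {A, B, C, G, H}; … — none reach the full schema.
Any other superkey contains one of these as a subset, so there are no further candidate keys.

{A, B, C, F}, {B, C, F, G}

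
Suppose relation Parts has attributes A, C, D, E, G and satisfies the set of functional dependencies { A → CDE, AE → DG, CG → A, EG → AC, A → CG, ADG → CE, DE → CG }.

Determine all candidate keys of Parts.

{A}⁺: A→CDE adds C, D, E; AE→DG adds G → {A, C, D, E, G}.
{C, G}⁺: CG→A adds A; A→CDE adds D, E → {A, C, D, E, G}. Minimal: {G}⁺ = {G}; {C}⁺ = {C} — none reach the full schema.
{D, E}⁺: DE→CG adds C, G; CG→A adds A → {A, C, D, E, G}. Minimal: {E}⁺ = {E}; {D}⁺ = {D} — none reach the full schema.
{E, G}⁺: EG→AC adds A, C; A→CDE adds D → {A, C, D, E, G}. Minimal: {G}⁺ = {G}; {E}⁺ = {E} — none reach the full schema.

A, CG, DE, EG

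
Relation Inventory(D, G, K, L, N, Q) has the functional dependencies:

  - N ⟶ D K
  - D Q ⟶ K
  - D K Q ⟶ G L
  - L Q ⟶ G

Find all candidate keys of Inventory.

Attributes N, Q never appear on any right-hand side, so every candidate key must contain {N, Q}.
{N, Q}⁺ = {D, G, K, L, N, Q}, which is all of the schema, so {N, Q} is the only candidate key.

(N, Q)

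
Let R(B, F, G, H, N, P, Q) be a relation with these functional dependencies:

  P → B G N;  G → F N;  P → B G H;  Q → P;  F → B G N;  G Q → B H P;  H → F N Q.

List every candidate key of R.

{H}⁺: H→FNQ adds F, N, Q; Q→P adds P; F→BGN adds B, G → {B, F, G, H, N, P, Q}.
{P}⁺: P→BGN adds B, G, N; G→FN adds F; P→BGH adds H; H→FNQ adds Q → {B, F, G, H, N, P, Q}.
{Q}⁺: Q→P adds P; P→BGN adds B, G, N; G→FN adds F; P→BGH adds H → {B, F, G, H, N, P, Q}.

{H}; {P}; {Q}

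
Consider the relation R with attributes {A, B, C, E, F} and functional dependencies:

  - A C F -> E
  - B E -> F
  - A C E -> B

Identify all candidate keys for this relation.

Attributes A, C never appear on any right-hand side, so every candidate key must contain {A, C}.
{A, C}⁺ = {A, C}, which is not all of the schema, so we must add further attributes.
{A, C, E}⁺: ACE→B adds B; BE→F adds F → {A, B, C, E, F}. Minimal: {C, E}⁺ = {C, E}; {A, E}⁺ = {A, E}; {A, C}⁺ = {A, C} — none reach the full schema.
{A, C, F}⁺: ACF→E adds E; ACE→B adds B → {A, B, C, E, F}. Minimal: {C, F}⁺ = {C, F}; {A, F}⁺ = {A, F}; {A, C}⁺ = {A, C} — none reach the full schema.

(A, C, E); (A, C, F)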